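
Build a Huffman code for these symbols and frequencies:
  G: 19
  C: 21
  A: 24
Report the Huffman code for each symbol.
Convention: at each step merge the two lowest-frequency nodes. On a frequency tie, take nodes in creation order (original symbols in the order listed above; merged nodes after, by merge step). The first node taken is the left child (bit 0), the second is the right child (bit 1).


Huffman tree construction:
Step 1: Merge G(19) + C(21) = 40
Step 2: Merge A(24) + (G+C)(40) = 64
Read each symbol's code off the tree from the root (left child = 0, right child = 1).

Codes:
  G: 10 (length 2)
  C: 11 (length 2)
  A: 0 (length 1)
Average code length: 104/64 = 1.6250 bits/symbol


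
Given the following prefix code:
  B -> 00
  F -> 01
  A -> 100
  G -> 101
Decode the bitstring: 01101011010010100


Decoding step by step:
Bits 01 -> F
Bits 101 -> G
Bits 01 -> F
Bits 101 -> G
Bits 00 -> B
Bits 101 -> G
Bits 00 -> B


Decoded message: FGFGBGB


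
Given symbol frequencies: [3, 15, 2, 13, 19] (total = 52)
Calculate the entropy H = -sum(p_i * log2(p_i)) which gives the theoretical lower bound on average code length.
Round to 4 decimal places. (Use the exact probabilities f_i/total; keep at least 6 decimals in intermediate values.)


Per-symbol terms -p_i * log2(p_i) with p_i = f_i/52:
  p = 3/52 = 0.057692: log2(p) = -4.115477, -p*log2(p) = 0.237431
  p = 15/52 = 0.288462: log2(p) = -1.793549, -p*log2(p) = 0.517370
  p = 2/52 = 0.038462: log2(p) = -4.700440, -p*log2(p) = 0.180786
  p = 13/52 = 0.250000: log2(p) = -2.000000, -p*log2(p) = 0.500000
  p = 19/52 = 0.365385: log2(p) = -1.452512, -p*log2(p) = 0.530726
H = 0.237431 + 0.517370 + 0.180786 + 0.500000 + 0.530726 = 1.966313

H = 1.9663 bits/symbol


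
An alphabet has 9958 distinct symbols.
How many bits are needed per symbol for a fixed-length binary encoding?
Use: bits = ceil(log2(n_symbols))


log2(9958) = 13.2816
Bracket: 2^13 = 8192 < 9958 <= 2^14 = 16384
So ceil(log2(9958)) = 14

bits = ceil(log2(9958)) = ceil(13.2816) = 14 bits


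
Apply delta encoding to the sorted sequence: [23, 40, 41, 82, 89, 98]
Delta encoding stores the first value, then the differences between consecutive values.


First value: 23
Deltas:
  40 - 23 = 17
  41 - 40 = 1
  82 - 41 = 41
  89 - 82 = 7
  98 - 89 = 9


Delta encoded: [23, 17, 1, 41, 7, 9]


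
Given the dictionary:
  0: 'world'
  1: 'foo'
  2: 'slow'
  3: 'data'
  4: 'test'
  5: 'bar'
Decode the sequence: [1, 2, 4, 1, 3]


Look up each index in the dictionary:
  1 -> 'foo'
  2 -> 'slow'
  4 -> 'test'
  1 -> 'foo'
  3 -> 'data'

Decoded: "foo slow test foo data"


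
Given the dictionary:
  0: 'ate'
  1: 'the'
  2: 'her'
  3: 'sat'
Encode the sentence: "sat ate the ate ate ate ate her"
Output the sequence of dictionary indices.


Look up each word in the dictionary:
  'sat' -> 3
  'ate' -> 0
  'the' -> 1
  'ate' -> 0
  'ate' -> 0
  'ate' -> 0
  'ate' -> 0
  'her' -> 2

Encoded: [3, 0, 1, 0, 0, 0, 0, 2]


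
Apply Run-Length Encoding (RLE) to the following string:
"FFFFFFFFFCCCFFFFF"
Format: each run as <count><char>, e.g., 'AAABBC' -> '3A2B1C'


Scanning runs left to right:
  i=0: run of 'F' x 9 -> '9F'
  i=9: run of 'C' x 3 -> '3C'
  i=12: run of 'F' x 5 -> '5F'

RLE = 9F3C5F


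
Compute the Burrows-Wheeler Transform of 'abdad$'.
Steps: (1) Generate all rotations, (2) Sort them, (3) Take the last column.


Rotations (sorted):
  0: $abdad -> last char: d
  1: abdad$ -> last char: $
  2: ad$abd -> last char: d
  3: bdad$a -> last char: a
  4: d$abda -> last char: a
  5: dad$ab -> last char: b


BWT = d$daab


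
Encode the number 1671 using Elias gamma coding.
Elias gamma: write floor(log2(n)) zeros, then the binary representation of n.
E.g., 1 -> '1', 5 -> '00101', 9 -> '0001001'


num_bits = floor(log2(1671)) + 1 = 11
leading_zeros = num_bits - 1 = 10
binary(1671) = 11010000111

Elias gamma(1671) = '0000000000' + '11010000111' = 000000000011010000111 (21 bits)


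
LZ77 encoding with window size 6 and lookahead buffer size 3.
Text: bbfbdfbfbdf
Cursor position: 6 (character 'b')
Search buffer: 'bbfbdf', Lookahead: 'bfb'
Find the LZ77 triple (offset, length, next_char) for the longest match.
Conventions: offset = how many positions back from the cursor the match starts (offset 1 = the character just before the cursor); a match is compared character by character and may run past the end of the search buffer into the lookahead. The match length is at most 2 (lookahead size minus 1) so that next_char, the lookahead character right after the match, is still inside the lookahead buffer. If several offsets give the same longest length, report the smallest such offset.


Try each offset into the search buffer:
  offset=1 (pos 5, char 'f'): match length 0
  offset=2 (pos 4, char 'd'): match length 0
  offset=3 (pos 3, char 'b'): match length 1
  offset=4 (pos 2, char 'f'): match length 0
  offset=5 (pos 1, char 'b'): match length 2
  offset=6 (pos 0, char 'b'): match length 1
Longest match has length 2 at offset 5.
next_char = character at position 6 + 2 = 8 -> 'b'

Best match: offset=5, length=2 (matching 'bf' starting at position 1)
LZ77 triple: (5, 2, 'b')


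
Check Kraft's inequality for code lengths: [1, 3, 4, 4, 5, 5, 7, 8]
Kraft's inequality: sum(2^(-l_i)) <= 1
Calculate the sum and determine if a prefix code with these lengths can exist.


Sum = 2^(-1) + 2^(-3) + 2^(-4) + 2^(-4) + 2^(-5) + 2^(-5) + 2^(-7) + 2^(-8)
    = 0.5 + 0.125 + 0.0625 + 0.0625 + 0.03125 + 0.03125 + 0.0078125 + 0.00390625
    = 211/256 = 0.82421875
Since 0.82421875 <= 1, Kraft's inequality IS satisfied.
A prefix code with these lengths CAN exist.

Kraft sum = 0.82421875. Satisfied.


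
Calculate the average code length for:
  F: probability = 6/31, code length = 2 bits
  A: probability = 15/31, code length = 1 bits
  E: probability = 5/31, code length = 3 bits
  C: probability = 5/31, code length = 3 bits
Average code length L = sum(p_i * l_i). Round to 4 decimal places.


Weighted contributions p_i * l_i:
  F: (6/31) * 2 = 12/31
  A: (15/31) * 1 = 15/31
  E: (5/31) * 3 = 15/31
  C: (5/31) * 3 = 15/31
Sum = (12 + 15 + 15 + 15)/31 = 57/31

L = 57/31 = 1.8387 bits/symbol


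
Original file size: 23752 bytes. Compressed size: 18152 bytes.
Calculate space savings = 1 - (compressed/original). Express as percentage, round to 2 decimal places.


ratio = compressed/original = 18152/23752 = 0.76423
savings = 1 - ratio = 1 - 0.76423 = 0.23577
as a percentage: 0.23577 * 100 = 23.58%

Space savings = 1 - 18152/23752 = 23.58%


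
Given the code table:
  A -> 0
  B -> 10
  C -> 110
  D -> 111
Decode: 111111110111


Decoding:
111 -> D
111 -> D
110 -> C
111 -> D


Result: DDCD


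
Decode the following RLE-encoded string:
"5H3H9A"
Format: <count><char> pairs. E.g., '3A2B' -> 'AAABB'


Expanding each <count><char> pair:
  5H -> 'HHHHH'
  3H -> 'HHH'
  9A -> 'AAAAAAAAA'

Decoded = HHHHHHHHAAAAAAAAA


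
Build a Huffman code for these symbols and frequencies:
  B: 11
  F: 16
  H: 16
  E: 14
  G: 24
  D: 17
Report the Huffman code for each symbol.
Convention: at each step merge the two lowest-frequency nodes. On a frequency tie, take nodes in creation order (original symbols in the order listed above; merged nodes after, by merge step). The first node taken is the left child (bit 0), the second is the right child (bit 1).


Huffman tree construction:
Step 1: Merge B(11) + E(14) = 25
Step 2: Merge F(16) + H(16) = 32
Step 3: Merge D(17) + G(24) = 41
Step 4: Merge (B+E)(25) + (F+H)(32) = 57
Step 5: Merge (D+G)(41) + ((B+E)+(F+H))(57) = 98
Read each symbol's code off the tree from the root (left child = 0, right child = 1).

Codes:
  B: 100 (length 3)
  F: 110 (length 3)
  H: 111 (length 3)
  E: 101 (length 3)
  G: 01 (length 2)
  D: 00 (length 2)
Average code length: 253/98 = 2.5816 bits/symbol


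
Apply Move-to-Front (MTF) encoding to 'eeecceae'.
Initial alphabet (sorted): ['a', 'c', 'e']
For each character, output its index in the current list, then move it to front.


MTF encoding:
'e': index 2 in ['a', 'c', 'e'] -> ['e', 'a', 'c']
'e': index 0 in ['e', 'a', 'c'] -> ['e', 'a', 'c']
'e': index 0 in ['e', 'a', 'c'] -> ['e', 'a', 'c']
'c': index 2 in ['e', 'a', 'c'] -> ['c', 'e', 'a']
'c': index 0 in ['c', 'e', 'a'] -> ['c', 'e', 'a']
'e': index 1 in ['c', 'e', 'a'] -> ['e', 'c', 'a']
'a': index 2 in ['e', 'c', 'a'] -> ['a', 'e', 'c']
'e': index 1 in ['a', 'e', 'c'] -> ['e', 'a', 'c']


Output: [2, 0, 0, 2, 0, 1, 2, 1]


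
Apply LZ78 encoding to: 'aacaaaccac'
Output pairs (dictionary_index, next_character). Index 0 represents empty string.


LZ78 encoding steps:
Dictionary: {0: ''}
Step 1: w='' (idx 0), next='a' -> output (0, 'a'), add 'a' as idx 1
Step 2: w='a' (idx 1), next='c' -> output (1, 'c'), add 'ac' as idx 2
Step 3: w='a' (idx 1), next='a' -> output (1, 'a'), add 'aa' as idx 3
Step 4: w='ac' (idx 2), next='c' -> output (2, 'c'), add 'acc' as idx 4
Step 5: w='ac' (idx 2), end of input -> output (2, '')


Encoded: [(0, 'a'), (1, 'c'), (1, 'a'), (2, 'c'), (2, '')]


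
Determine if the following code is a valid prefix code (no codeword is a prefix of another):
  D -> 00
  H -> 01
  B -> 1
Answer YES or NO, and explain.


Checking each pair (does one codeword prefix another?):
  D='00' vs H='01': no prefix
  D='00' vs B='1': no prefix
  H='01' vs D='00': no prefix
  H='01' vs B='1': no prefix
  B='1' vs D='00': no prefix
  B='1' vs H='01': no prefix
No violation found over all pairs.

YES -- this is a valid prefix code. No codeword is a prefix of any other codeword.


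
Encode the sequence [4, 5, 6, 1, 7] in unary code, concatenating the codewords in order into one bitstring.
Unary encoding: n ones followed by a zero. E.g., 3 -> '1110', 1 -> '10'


Encode each number as n ones followed by a terminating 0:
  4 -> 11110 (5 bits)
  5 -> 111110 (6 bits)
  6 -> 1111110 (7 bits)
  1 -> 10 (2 bits)
  7 -> 11111110 (8 bits)
Total length = 5 + 6 + 7 + 2 + 8 = 28 bits.

Unary([4, 5, 6, 1, 7]) = 1111011111011111101011111110 (28 bits)


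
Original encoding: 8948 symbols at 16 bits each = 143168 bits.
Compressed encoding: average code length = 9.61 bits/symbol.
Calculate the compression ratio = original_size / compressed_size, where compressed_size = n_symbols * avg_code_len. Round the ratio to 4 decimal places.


original_size = n_symbols * orig_bits = 8948 * 16 = 143168 bits
compressed_size = n_symbols * avg_code_len = 8948 * 9.61 = 85990.28 bits
ratio = original_size / compressed_size = 143168 / 85990.28 = 1.6649

Compression ratio = 1.6649


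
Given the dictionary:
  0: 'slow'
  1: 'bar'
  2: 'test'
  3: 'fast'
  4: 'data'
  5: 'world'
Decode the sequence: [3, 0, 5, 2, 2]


Look up each index in the dictionary:
  3 -> 'fast'
  0 -> 'slow'
  5 -> 'world'
  2 -> 'test'
  2 -> 'test'

Decoded: "fast slow world test test"


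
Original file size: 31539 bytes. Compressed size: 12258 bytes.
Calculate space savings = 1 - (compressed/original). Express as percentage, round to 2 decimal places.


ratio = compressed/original = 12258/31539 = 0.388662
savings = 1 - ratio = 1 - 0.388662 = 0.611338
as a percentage: 0.611338 * 100 = 61.13%

Space savings = 1 - 12258/31539 = 61.13%


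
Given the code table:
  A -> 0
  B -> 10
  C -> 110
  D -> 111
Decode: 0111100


Decoding:
0 -> A
111 -> D
10 -> B
0 -> A


Result: ADBA


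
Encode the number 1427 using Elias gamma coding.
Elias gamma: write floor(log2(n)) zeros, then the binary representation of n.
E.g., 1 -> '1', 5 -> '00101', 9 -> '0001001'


num_bits = floor(log2(1427)) + 1 = 11
leading_zeros = num_bits - 1 = 10
binary(1427) = 10110010011

Elias gamma(1427) = '0000000000' + '10110010011' = 000000000010110010011 (21 bits)


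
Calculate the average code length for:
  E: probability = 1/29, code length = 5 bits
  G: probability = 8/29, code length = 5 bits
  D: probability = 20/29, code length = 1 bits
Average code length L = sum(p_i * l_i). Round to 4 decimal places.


Weighted contributions p_i * l_i:
  E: (1/29) * 5 = 5/29
  G: (8/29) * 5 = 40/29
  D: (20/29) * 1 = 20/29
Sum = (5 + 40 + 20)/29 = 65/29

L = 65/29 = 2.2414 bits/symbol


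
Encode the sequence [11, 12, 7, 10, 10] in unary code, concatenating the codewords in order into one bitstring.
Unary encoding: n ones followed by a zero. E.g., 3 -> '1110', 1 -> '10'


Encode each number as n ones followed by a terminating 0:
  11 -> 111111111110 (12 bits)
  12 -> 1111111111110 (13 bits)
  7 -> 11111110 (8 bits)
  10 -> 11111111110 (11 bits)
  10 -> 11111111110 (11 bits)
Total length = 12 + 13 + 8 + 11 + 11 = 55 bits.

Unary([11, 12, 7, 10, 10]) = 1111111111101111111111110111111101111111111011111111110 (55 bits)


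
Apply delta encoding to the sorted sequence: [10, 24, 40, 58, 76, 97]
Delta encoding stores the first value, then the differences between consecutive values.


First value: 10
Deltas:
  24 - 10 = 14
  40 - 24 = 16
  58 - 40 = 18
  76 - 58 = 18
  97 - 76 = 21


Delta encoded: [10, 14, 16, 18, 18, 21]


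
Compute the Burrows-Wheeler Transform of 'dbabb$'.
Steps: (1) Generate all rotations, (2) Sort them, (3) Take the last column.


Rotations (sorted):
  0: $dbabb -> last char: b
  1: abb$db -> last char: b
  2: b$dbab -> last char: b
  3: babb$d -> last char: d
  4: bb$dba -> last char: a
  5: dbabb$ -> last char: $


BWT = bbbda$


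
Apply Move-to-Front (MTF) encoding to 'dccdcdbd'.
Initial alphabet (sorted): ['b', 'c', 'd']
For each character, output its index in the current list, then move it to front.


MTF encoding:
'd': index 2 in ['b', 'c', 'd'] -> ['d', 'b', 'c']
'c': index 2 in ['d', 'b', 'c'] -> ['c', 'd', 'b']
'c': index 0 in ['c', 'd', 'b'] -> ['c', 'd', 'b']
'd': index 1 in ['c', 'd', 'b'] -> ['d', 'c', 'b']
'c': index 1 in ['d', 'c', 'b'] -> ['c', 'd', 'b']
'd': index 1 in ['c', 'd', 'b'] -> ['d', 'c', 'b']
'b': index 2 in ['d', 'c', 'b'] -> ['b', 'd', 'c']
'd': index 1 in ['b', 'd', 'c'] -> ['d', 'b', 'c']


Output: [2, 2, 0, 1, 1, 1, 2, 1]


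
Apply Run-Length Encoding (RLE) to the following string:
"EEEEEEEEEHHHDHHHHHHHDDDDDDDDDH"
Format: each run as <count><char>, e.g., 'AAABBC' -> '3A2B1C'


Scanning runs left to right:
  i=0: run of 'E' x 9 -> '9E'
  i=9: run of 'H' x 3 -> '3H'
  i=12: run of 'D' x 1 -> '1D'
  i=13: run of 'H' x 7 -> '7H'
  i=20: run of 'D' x 9 -> '9D'
  i=29: run of 'H' x 1 -> '1H'

RLE = 9E3H1D7H9D1H


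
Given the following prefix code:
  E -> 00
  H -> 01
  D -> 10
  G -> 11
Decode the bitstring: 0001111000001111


Decoding step by step:
Bits 00 -> E
Bits 01 -> H
Bits 11 -> G
Bits 10 -> D
Bits 00 -> E
Bits 00 -> E
Bits 11 -> G
Bits 11 -> G


Decoded message: EHGDEEGG


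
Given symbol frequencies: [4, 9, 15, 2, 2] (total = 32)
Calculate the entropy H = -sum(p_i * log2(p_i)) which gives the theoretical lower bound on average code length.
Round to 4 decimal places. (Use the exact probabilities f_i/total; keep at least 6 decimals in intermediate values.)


Per-symbol terms -p_i * log2(p_i) with p_i = f_i/32:
  p = 4/32 = 0.125000: log2(p) = -3.000000, -p*log2(p) = 0.375000
  p = 9/32 = 0.281250: log2(p) = -1.830075, -p*log2(p) = 0.514709
  p = 15/32 = 0.468750: log2(p) = -1.093109, -p*log2(p) = 0.512395
  p = 2/32 = 0.062500: log2(p) = -4.000000, -p*log2(p) = 0.250000
  p = 2/32 = 0.062500: log2(p) = -4.000000, -p*log2(p) = 0.250000
H = 0.375000 + 0.514709 + 0.512395 + 0.250000 + 0.250000 = 1.902104

H = 1.9021 bits/symbol


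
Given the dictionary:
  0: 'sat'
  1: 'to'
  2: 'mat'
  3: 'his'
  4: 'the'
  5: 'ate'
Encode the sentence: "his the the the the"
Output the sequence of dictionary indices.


Look up each word in the dictionary:
  'his' -> 3
  'the' -> 4
  'the' -> 4
  'the' -> 4
  'the' -> 4

Encoded: [3, 4, 4, 4, 4]


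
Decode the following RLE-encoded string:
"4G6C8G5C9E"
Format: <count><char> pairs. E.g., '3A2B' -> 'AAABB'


Expanding each <count><char> pair:
  4G -> 'GGGG'
  6C -> 'CCCCCC'
  8G -> 'GGGGGGGG'
  5C -> 'CCCCC'
  9E -> 'EEEEEEEEE'

Decoded = GGGGCCCCCCGGGGGGGGCCCCCEEEEEEEEE


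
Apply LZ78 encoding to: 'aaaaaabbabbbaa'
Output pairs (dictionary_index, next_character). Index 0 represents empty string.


LZ78 encoding steps:
Dictionary: {0: ''}
Step 1: w='' (idx 0), next='a' -> output (0, 'a'), add 'a' as idx 1
Step 2: w='a' (idx 1), next='a' -> output (1, 'a'), add 'aa' as idx 2
Step 3: w='aa' (idx 2), next='a' -> output (2, 'a'), add 'aaa' as idx 3
Step 4: w='' (idx 0), next='b' -> output (0, 'b'), add 'b' as idx 4
Step 5: w='b' (idx 4), next='a' -> output (4, 'a'), add 'ba' as idx 5
Step 6: w='b' (idx 4), next='b' -> output (4, 'b'), add 'bb' as idx 6
Step 7: w='ba' (idx 5), next='a' -> output (5, 'a'), add 'baa' as idx 7


Encoded: [(0, 'a'), (1, 'a'), (2, 'a'), (0, 'b'), (4, 'a'), (4, 'b'), (5, 'a')]


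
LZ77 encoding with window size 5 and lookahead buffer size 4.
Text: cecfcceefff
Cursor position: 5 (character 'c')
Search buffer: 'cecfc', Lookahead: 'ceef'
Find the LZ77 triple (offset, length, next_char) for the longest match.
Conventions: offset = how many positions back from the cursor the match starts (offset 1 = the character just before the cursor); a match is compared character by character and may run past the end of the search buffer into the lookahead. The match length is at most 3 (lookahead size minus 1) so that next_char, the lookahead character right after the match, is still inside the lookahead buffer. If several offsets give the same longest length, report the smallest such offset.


Try each offset into the search buffer:
  offset=1 (pos 4, char 'c'): match length 1
  offset=2 (pos 3, char 'f'): match length 0
  offset=3 (pos 2, char 'c'): match length 1
  offset=4 (pos 1, char 'e'): match length 0
  offset=5 (pos 0, char 'c'): match length 2
Longest match has length 2 at offset 5.
next_char = character at position 5 + 2 = 7 -> 'e'

Best match: offset=5, length=2 (matching 'ce' starting at position 0)
LZ77 triple: (5, 2, 'e')


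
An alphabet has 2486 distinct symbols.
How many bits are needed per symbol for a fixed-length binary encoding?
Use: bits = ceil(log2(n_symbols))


log2(2486) = 11.2796
Bracket: 2^11 = 2048 < 2486 <= 2^12 = 4096
So ceil(log2(2486)) = 12

bits = ceil(log2(2486)) = ceil(11.2796) = 12 bits


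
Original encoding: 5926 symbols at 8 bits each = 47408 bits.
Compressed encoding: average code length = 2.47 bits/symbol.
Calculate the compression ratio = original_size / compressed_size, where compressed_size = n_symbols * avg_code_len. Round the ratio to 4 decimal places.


original_size = n_symbols * orig_bits = 5926 * 8 = 47408 bits
compressed_size = n_symbols * avg_code_len = 5926 * 2.47 = 14637.22 bits
ratio = original_size / compressed_size = 47408 / 14637.22 = 3.2389

Compression ratio = 3.2389


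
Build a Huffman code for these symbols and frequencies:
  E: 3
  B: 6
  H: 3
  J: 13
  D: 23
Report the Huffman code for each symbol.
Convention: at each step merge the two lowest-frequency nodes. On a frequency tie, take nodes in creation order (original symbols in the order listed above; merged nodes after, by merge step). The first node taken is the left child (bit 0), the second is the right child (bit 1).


Huffman tree construction:
Step 1: Merge E(3) + H(3) = 6
Step 2: Merge B(6) + (E+H)(6) = 12
Step 3: Merge (B+(E+H))(12) + J(13) = 25
Step 4: Merge D(23) + ((B+(E+H))+J)(25) = 48
Read each symbol's code off the tree from the root (left child = 0, right child = 1).

Codes:
  E: 1010 (length 4)
  B: 100 (length 3)
  H: 1011 (length 4)
  J: 11 (length 2)
  D: 0 (length 1)
Average code length: 91/48 = 1.8958 bits/symbol


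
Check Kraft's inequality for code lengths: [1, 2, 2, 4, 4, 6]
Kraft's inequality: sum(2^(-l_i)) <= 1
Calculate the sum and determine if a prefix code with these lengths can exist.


Sum = 2^(-1) + 2^(-2) + 2^(-2) + 2^(-4) + 2^(-4) + 2^(-6)
    = 0.5 + 0.25 + 0.25 + 0.0625 + 0.0625 + 0.015625
    = 73/64 = 1.140625
Since 1.140625 > 1, Kraft's inequality is NOT satisfied.
A prefix code with these lengths CANNOT exist.

Kraft sum = 1.140625. Not satisfied.


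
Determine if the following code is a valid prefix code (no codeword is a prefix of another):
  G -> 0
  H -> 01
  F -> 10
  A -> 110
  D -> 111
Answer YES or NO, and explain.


Checking each pair (does one codeword prefix another?):
  G='0' vs H='01': prefix -- VIOLATION

NO -- this is NOT a valid prefix code. G (0) is a prefix of H (01).


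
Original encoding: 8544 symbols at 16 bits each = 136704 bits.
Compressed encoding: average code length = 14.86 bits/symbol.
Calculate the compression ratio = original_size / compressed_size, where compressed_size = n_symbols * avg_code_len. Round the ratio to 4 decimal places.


original_size = n_symbols * orig_bits = 8544 * 16 = 136704 bits
compressed_size = n_symbols * avg_code_len = 8544 * 14.86 = 126963.84 bits
ratio = original_size / compressed_size = 136704 / 126963.84 = 1.0767

Compression ratio = 1.0767


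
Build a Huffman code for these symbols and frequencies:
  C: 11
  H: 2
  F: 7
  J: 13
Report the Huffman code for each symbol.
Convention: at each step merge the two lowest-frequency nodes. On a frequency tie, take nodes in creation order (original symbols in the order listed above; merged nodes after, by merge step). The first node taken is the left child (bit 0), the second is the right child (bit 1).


Huffman tree construction:
Step 1: Merge H(2) + F(7) = 9
Step 2: Merge (H+F)(9) + C(11) = 20
Step 3: Merge J(13) + ((H+F)+C)(20) = 33
Read each symbol's code off the tree from the root (left child = 0, right child = 1).

Codes:
  C: 11 (length 2)
  H: 100 (length 3)
  F: 101 (length 3)
  J: 0 (length 1)
Average code length: 62/33 = 1.8788 bits/symbol


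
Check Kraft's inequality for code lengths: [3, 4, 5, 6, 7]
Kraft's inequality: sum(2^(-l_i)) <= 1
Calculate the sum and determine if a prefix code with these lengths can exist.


Sum = 2^(-3) + 2^(-4) + 2^(-5) + 2^(-6) + 2^(-7)
    = 0.125 + 0.0625 + 0.03125 + 0.015625 + 0.0078125
    = 31/128 = 0.2421875
Since 0.2421875 <= 1, Kraft's inequality IS satisfied.
A prefix code with these lengths CAN exist.

Kraft sum = 0.2421875. Satisfied.


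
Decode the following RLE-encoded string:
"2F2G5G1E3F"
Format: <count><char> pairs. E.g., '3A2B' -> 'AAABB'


Expanding each <count><char> pair:
  2F -> 'FF'
  2G -> 'GG'
  5G -> 'GGGGG'
  1E -> 'E'
  3F -> 'FFF'

Decoded = FFGGGGGGGEFFF


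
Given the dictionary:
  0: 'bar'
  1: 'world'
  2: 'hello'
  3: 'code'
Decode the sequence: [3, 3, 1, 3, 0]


Look up each index in the dictionary:
  3 -> 'code'
  3 -> 'code'
  1 -> 'world'
  3 -> 'code'
  0 -> 'bar'

Decoded: "code code world code bar"


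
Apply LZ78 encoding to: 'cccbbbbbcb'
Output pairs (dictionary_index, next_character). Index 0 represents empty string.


LZ78 encoding steps:
Dictionary: {0: ''}
Step 1: w='' (idx 0), next='c' -> output (0, 'c'), add 'c' as idx 1
Step 2: w='c' (idx 1), next='c' -> output (1, 'c'), add 'cc' as idx 2
Step 3: w='' (idx 0), next='b' -> output (0, 'b'), add 'b' as idx 3
Step 4: w='b' (idx 3), next='b' -> output (3, 'b'), add 'bb' as idx 4
Step 5: w='bb' (idx 4), next='c' -> output (4, 'c'), add 'bbc' as idx 5
Step 6: w='b' (idx 3), end of input -> output (3, '')


Encoded: [(0, 'c'), (1, 'c'), (0, 'b'), (3, 'b'), (4, 'c'), (3, '')]


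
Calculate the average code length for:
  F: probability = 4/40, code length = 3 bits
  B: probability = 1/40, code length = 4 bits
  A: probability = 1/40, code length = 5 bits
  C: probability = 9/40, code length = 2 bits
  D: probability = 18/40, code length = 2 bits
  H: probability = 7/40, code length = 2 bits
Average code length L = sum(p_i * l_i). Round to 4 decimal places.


Weighted contributions p_i * l_i:
  F: (4/40) * 3 = 12/40
  B: (1/40) * 4 = 4/40
  A: (1/40) * 5 = 5/40
  C: (9/40) * 2 = 18/40
  D: (18/40) * 2 = 36/40
  H: (7/40) * 2 = 14/40
Sum = (12 + 4 + 5 + 18 + 36 + 14)/40 = 89/40

L = 89/40 = 2.2250 bits/symbol


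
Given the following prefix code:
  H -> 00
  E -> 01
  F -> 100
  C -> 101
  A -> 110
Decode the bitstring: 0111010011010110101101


Decoding step by step:
Bits 01 -> E
Bits 110 -> A
Bits 100 -> F
Bits 110 -> A
Bits 101 -> C
Bits 101 -> C
Bits 01 -> E
Bits 101 -> C


Decoded message: EAFACCEC


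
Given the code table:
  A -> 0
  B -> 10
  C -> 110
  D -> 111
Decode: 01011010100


Decoding:
0 -> A
10 -> B
110 -> C
10 -> B
10 -> B
0 -> A


Result: ABCBBA


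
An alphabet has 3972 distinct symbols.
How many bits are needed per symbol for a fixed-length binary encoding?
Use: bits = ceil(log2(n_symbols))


log2(3972) = 11.9556
Bracket: 2^11 = 2048 < 3972 <= 2^12 = 4096
So ceil(log2(3972)) = 12

bits = ceil(log2(3972)) = ceil(11.9556) = 12 bits


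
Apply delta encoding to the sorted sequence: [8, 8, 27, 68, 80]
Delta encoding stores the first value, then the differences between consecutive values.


First value: 8
Deltas:
  8 - 8 = 0
  27 - 8 = 19
  68 - 27 = 41
  80 - 68 = 12


Delta encoded: [8, 0, 19, 41, 12]


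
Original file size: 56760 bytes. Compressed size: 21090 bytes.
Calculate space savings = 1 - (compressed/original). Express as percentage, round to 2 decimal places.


ratio = compressed/original = 21090/56760 = 0.371564
savings = 1 - ratio = 1 - 0.371564 = 0.628436
as a percentage: 0.628436 * 100 = 62.84%

Space savings = 1 - 21090/56760 = 62.84%


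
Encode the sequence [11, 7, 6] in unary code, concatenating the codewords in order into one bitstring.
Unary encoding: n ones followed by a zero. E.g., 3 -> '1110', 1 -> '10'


Encode each number as n ones followed by a terminating 0:
  11 -> 111111111110 (12 bits)
  7 -> 11111110 (8 bits)
  6 -> 1111110 (7 bits)
Total length = 12 + 8 + 7 = 27 bits.

Unary([11, 7, 6]) = 111111111110111111101111110 (27 bits)


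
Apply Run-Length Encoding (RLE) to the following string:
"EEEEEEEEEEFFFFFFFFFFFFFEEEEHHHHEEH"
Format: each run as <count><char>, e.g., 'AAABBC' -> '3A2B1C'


Scanning runs left to right:
  i=0: run of 'E' x 10 -> '10E'
  i=10: run of 'F' x 13 -> '13F'
  i=23: run of 'E' x 4 -> '4E'
  i=27: run of 'H' x 4 -> '4H'
  i=31: run of 'E' x 2 -> '2E'
  i=33: run of 'H' x 1 -> '1H'

RLE = 10E13F4E4H2E1H


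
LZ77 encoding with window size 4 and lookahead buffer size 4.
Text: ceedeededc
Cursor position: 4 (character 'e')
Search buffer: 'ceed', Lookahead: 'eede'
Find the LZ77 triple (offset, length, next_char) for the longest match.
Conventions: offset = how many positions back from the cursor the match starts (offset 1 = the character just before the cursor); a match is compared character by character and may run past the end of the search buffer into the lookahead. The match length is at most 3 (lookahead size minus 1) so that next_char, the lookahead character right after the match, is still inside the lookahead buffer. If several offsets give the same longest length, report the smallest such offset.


Try each offset into the search buffer:
  offset=1 (pos 3, char 'd'): match length 0
  offset=2 (pos 2, char 'e'): match length 1
  offset=3 (pos 1, char 'e'): match length 3
  offset=4 (pos 0, char 'c'): match length 0
Longest match has length 3 at offset 3.
next_char = character at position 4 + 3 = 7 -> 'e'

Best match: offset=3, length=3 (matching 'eed' starting at position 1)
LZ77 triple: (3, 3, 'e')


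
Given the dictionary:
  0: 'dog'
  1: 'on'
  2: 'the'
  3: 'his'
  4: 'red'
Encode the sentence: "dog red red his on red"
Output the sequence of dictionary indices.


Look up each word in the dictionary:
  'dog' -> 0
  'red' -> 4
  'red' -> 4
  'his' -> 3
  'on' -> 1
  'red' -> 4

Encoded: [0, 4, 4, 3, 1, 4]


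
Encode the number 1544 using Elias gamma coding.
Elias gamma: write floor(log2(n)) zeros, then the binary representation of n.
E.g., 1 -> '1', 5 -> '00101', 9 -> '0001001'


num_bits = floor(log2(1544)) + 1 = 11
leading_zeros = num_bits - 1 = 10
binary(1544) = 11000001000

Elias gamma(1544) = '0000000000' + '11000001000' = 000000000011000001000 (21 bits)


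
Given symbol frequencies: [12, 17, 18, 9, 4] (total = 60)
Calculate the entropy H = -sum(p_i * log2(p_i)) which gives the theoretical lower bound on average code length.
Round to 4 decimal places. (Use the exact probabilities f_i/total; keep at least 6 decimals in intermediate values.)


Per-symbol terms -p_i * log2(p_i) with p_i = f_i/60:
  p = 12/60 = 0.200000: log2(p) = -2.321928, -p*log2(p) = 0.464386
  p = 17/60 = 0.283333: log2(p) = -1.819428, -p*log2(p) = 0.515505
  p = 18/60 = 0.300000: log2(p) = -1.736966, -p*log2(p) = 0.521090
  p = 9/60 = 0.150000: log2(p) = -2.736966, -p*log2(p) = 0.410545
  p = 4/60 = 0.066667: log2(p) = -3.906891, -p*log2(p) = 0.260459
H = 0.464386 + 0.515505 + 0.521090 + 0.410545 + 0.260459 = 2.171985

H = 2.172 bits/symbol


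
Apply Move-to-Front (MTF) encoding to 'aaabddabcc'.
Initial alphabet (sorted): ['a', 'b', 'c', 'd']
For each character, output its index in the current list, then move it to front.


MTF encoding:
'a': index 0 in ['a', 'b', 'c', 'd'] -> ['a', 'b', 'c', 'd']
'a': index 0 in ['a', 'b', 'c', 'd'] -> ['a', 'b', 'c', 'd']
'a': index 0 in ['a', 'b', 'c', 'd'] -> ['a', 'b', 'c', 'd']
'b': index 1 in ['a', 'b', 'c', 'd'] -> ['b', 'a', 'c', 'd']
'd': index 3 in ['b', 'a', 'c', 'd'] -> ['d', 'b', 'a', 'c']
'd': index 0 in ['d', 'b', 'a', 'c'] -> ['d', 'b', 'a', 'c']
'a': index 2 in ['d', 'b', 'a', 'c'] -> ['a', 'd', 'b', 'c']
'b': index 2 in ['a', 'd', 'b', 'c'] -> ['b', 'a', 'd', 'c']
'c': index 3 in ['b', 'a', 'd', 'c'] -> ['c', 'b', 'a', 'd']
'c': index 0 in ['c', 'b', 'a', 'd'] -> ['c', 'b', 'a', 'd']


Output: [0, 0, 0, 1, 3, 0, 2, 2, 3, 0]


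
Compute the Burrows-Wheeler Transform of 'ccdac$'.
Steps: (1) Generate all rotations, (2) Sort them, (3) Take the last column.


Rotations (sorted):
  0: $ccdac -> last char: c
  1: ac$ccd -> last char: d
  2: c$ccda -> last char: a
  3: ccdac$ -> last char: $
  4: cdac$c -> last char: c
  5: dac$cc -> last char: c


BWT = cda$cc


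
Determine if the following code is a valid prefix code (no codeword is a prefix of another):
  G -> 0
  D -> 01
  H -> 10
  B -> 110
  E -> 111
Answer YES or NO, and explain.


Checking each pair (does one codeword prefix another?):
  G='0' vs D='01': prefix -- VIOLATION

NO -- this is NOT a valid prefix code. G (0) is a prefix of D (01).


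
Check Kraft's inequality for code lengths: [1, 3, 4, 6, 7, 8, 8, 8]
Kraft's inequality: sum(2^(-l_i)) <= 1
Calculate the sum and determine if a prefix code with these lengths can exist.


Sum = 2^(-1) + 2^(-3) + 2^(-4) + 2^(-6) + 2^(-7) + 2^(-8) + 2^(-8) + 2^(-8)
    = 0.5 + 0.125 + 0.0625 + 0.015625 + 0.0078125 + 0.00390625 + 0.00390625 + 0.00390625
    = 185/256 = 0.72265625
Since 0.72265625 <= 1, Kraft's inequality IS satisfied.
A prefix code with these lengths CAN exist.

Kraft sum = 0.72265625. Satisfied.


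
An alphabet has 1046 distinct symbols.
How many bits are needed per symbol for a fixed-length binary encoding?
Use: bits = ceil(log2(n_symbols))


log2(1046) = 10.0307
Bracket: 2^10 = 1024 < 1046 <= 2^11 = 2048
So ceil(log2(1046)) = 11

bits = ceil(log2(1046)) = ceil(10.0307) = 11 bits


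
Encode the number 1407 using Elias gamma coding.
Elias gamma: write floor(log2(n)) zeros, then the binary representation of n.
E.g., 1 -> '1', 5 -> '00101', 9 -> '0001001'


num_bits = floor(log2(1407)) + 1 = 11
leading_zeros = num_bits - 1 = 10
binary(1407) = 10101111111

Elias gamma(1407) = '0000000000' + '10101111111' = 000000000010101111111 (21 bits)


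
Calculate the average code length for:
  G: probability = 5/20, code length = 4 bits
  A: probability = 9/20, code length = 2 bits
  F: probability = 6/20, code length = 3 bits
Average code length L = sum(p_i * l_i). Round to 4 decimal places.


Weighted contributions p_i * l_i:
  G: (5/20) * 4 = 20/20
  A: (9/20) * 2 = 18/20
  F: (6/20) * 3 = 18/20
Sum = (20 + 18 + 18)/20 = 56/20

L = 56/20 = 2.8000 bits/symbol


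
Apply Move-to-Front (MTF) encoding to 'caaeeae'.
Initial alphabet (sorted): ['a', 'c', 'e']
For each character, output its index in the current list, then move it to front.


MTF encoding:
'c': index 1 in ['a', 'c', 'e'] -> ['c', 'a', 'e']
'a': index 1 in ['c', 'a', 'e'] -> ['a', 'c', 'e']
'a': index 0 in ['a', 'c', 'e'] -> ['a', 'c', 'e']
'e': index 2 in ['a', 'c', 'e'] -> ['e', 'a', 'c']
'e': index 0 in ['e', 'a', 'c'] -> ['e', 'a', 'c']
'a': index 1 in ['e', 'a', 'c'] -> ['a', 'e', 'c']
'e': index 1 in ['a', 'e', 'c'] -> ['e', 'a', 'c']


Output: [1, 1, 0, 2, 0, 1, 1]


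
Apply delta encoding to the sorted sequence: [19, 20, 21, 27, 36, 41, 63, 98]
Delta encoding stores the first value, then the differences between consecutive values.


First value: 19
Deltas:
  20 - 19 = 1
  21 - 20 = 1
  27 - 21 = 6
  36 - 27 = 9
  41 - 36 = 5
  63 - 41 = 22
  98 - 63 = 35


Delta encoded: [19, 1, 1, 6, 9, 5, 22, 35]


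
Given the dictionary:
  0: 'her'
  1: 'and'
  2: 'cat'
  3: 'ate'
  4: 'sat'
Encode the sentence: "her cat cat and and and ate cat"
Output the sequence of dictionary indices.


Look up each word in the dictionary:
  'her' -> 0
  'cat' -> 2
  'cat' -> 2
  'and' -> 1
  'and' -> 1
  'and' -> 1
  'ate' -> 3
  'cat' -> 2

Encoded: [0, 2, 2, 1, 1, 1, 3, 2]


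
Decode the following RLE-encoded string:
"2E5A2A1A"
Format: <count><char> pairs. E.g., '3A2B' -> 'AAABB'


Expanding each <count><char> pair:
  2E -> 'EE'
  5A -> 'AAAAA'
  2A -> 'AA'
  1A -> 'A'

Decoded = EEAAAAAAAA


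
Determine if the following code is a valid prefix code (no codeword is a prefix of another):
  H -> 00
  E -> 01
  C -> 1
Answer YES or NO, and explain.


Checking each pair (does one codeword prefix another?):
  H='00' vs E='01': no prefix
  H='00' vs C='1': no prefix
  E='01' vs H='00': no prefix
  E='01' vs C='1': no prefix
  C='1' vs H='00': no prefix
  C='1' vs E='01': no prefix
No violation found over all pairs.

YES -- this is a valid prefix code. No codeword is a prefix of any other codeword.


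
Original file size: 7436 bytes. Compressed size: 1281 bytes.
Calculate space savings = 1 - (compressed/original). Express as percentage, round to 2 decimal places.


ratio = compressed/original = 1281/7436 = 0.17227
savings = 1 - ratio = 1 - 0.17227 = 0.82773
as a percentage: 0.82773 * 100 = 82.77%

Space savings = 1 - 1281/7436 = 82.77%


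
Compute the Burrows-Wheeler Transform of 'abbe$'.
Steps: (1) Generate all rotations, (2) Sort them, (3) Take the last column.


Rotations (sorted):
  0: $abbe -> last char: e
  1: abbe$ -> last char: $
  2: bbe$a -> last char: a
  3: be$ab -> last char: b
  4: e$abb -> last char: b


BWT = e$abb


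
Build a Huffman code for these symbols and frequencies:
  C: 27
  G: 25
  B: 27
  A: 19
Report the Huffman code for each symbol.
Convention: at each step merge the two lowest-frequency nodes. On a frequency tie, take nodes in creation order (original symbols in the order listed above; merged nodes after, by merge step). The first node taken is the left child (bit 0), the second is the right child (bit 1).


Huffman tree construction:
Step 1: Merge A(19) + G(25) = 44
Step 2: Merge C(27) + B(27) = 54
Step 3: Merge (A+G)(44) + (C+B)(54) = 98
Read each symbol's code off the tree from the root (left child = 0, right child = 1).

Codes:
  C: 10 (length 2)
  G: 01 (length 2)
  B: 11 (length 2)
  A: 00 (length 2)
Average code length: 196/98 = 2.0000 bits/symbol


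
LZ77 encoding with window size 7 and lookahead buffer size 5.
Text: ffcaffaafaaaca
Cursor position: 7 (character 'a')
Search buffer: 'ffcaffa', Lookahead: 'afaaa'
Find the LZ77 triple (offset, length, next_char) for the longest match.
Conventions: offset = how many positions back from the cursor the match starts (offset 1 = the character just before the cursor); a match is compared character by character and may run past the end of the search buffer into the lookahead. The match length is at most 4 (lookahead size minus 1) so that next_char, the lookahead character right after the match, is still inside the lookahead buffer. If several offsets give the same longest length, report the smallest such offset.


Try each offset into the search buffer:
  offset=1 (pos 6, char 'a'): match length 1
  offset=2 (pos 5, char 'f'): match length 0
  offset=3 (pos 4, char 'f'): match length 0
  offset=4 (pos 3, char 'a'): match length 2
  offset=5 (pos 2, char 'c'): match length 0
  offset=6 (pos 1, char 'f'): match length 0
  offset=7 (pos 0, char 'f'): match length 0
Longest match has length 2 at offset 4.
next_char = character at position 7 + 2 = 9 -> 'a'

Best match: offset=4, length=2 (matching 'af' starting at position 3)
LZ77 triple: (4, 2, 'a')


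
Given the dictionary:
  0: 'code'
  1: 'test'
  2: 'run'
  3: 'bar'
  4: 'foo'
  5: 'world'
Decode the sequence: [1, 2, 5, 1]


Look up each index in the dictionary:
  1 -> 'test'
  2 -> 'run'
  5 -> 'world'
  1 -> 'test'

Decoded: "test run world test"


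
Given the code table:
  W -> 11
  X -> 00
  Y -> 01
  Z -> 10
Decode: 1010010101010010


Decoding:
10 -> Z
10 -> Z
01 -> Y
01 -> Y
01 -> Y
01 -> Y
00 -> X
10 -> Z


Result: ZZYYYYXZ


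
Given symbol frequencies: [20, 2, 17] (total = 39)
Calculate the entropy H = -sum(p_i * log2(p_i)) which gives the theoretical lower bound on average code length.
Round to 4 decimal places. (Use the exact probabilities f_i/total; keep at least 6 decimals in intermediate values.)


Per-symbol terms -p_i * log2(p_i) with p_i = f_i/39:
  p = 20/39 = 0.512821: log2(p) = -0.963474, -p*log2(p) = 0.494089
  p = 2/39 = 0.051282: log2(p) = -4.285402, -p*log2(p) = 0.219764
  p = 17/39 = 0.435897: log2(p) = -1.197939, -p*log2(p) = 0.522179
H = 0.494089 + 0.219764 + 0.522179 = 1.236032

H = 1.236 bits/symbol


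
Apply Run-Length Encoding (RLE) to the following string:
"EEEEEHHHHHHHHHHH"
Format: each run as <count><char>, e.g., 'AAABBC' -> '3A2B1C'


Scanning runs left to right:
  i=0: run of 'E' x 5 -> '5E'
  i=5: run of 'H' x 11 -> '11H'

RLE = 5E11H


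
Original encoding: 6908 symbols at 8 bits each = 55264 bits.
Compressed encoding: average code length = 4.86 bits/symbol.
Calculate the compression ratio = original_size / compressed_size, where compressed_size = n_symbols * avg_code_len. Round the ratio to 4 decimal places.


original_size = n_symbols * orig_bits = 6908 * 8 = 55264 bits
compressed_size = n_symbols * avg_code_len = 6908 * 4.86 = 33572.88 bits
ratio = original_size / compressed_size = 55264 / 33572.88 = 1.6461

Compression ratio = 1.6461


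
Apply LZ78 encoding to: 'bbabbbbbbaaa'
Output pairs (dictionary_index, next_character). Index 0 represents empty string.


LZ78 encoding steps:
Dictionary: {0: ''}
Step 1: w='' (idx 0), next='b' -> output (0, 'b'), add 'b' as idx 1
Step 2: w='b' (idx 1), next='a' -> output (1, 'a'), add 'ba' as idx 2
Step 3: w='b' (idx 1), next='b' -> output (1, 'b'), add 'bb' as idx 3
Step 4: w='bb' (idx 3), next='b' -> output (3, 'b'), add 'bbb' as idx 4
Step 5: w='ba' (idx 2), next='a' -> output (2, 'a'), add 'baa' as idx 5
Step 6: w='' (idx 0), next='a' -> output (0, 'a'), add 'a' as idx 6


Encoded: [(0, 'b'), (1, 'a'), (1, 'b'), (3, 'b'), (2, 'a'), (0, 'a')]


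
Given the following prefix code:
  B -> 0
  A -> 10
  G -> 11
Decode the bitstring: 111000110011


Decoding step by step:
Bits 11 -> G
Bits 10 -> A
Bits 0 -> B
Bits 0 -> B
Bits 11 -> G
Bits 0 -> B
Bits 0 -> B
Bits 11 -> G


Decoded message: GABBGBBG


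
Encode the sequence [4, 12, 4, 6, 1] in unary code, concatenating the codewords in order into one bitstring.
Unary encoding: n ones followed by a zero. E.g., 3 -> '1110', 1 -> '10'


Encode each number as n ones followed by a terminating 0:
  4 -> 11110 (5 bits)
  12 -> 1111111111110 (13 bits)
  4 -> 11110 (5 bits)
  6 -> 1111110 (7 bits)
  1 -> 10 (2 bits)
Total length = 5 + 13 + 5 + 7 + 2 = 32 bits.

Unary([4, 12, 4, 6, 1]) = 11110111111111111011110111111010 (32 bits)


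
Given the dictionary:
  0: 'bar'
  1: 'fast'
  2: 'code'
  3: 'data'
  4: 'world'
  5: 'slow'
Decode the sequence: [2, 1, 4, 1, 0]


Look up each index in the dictionary:
  2 -> 'code'
  1 -> 'fast'
  4 -> 'world'
  1 -> 'fast'
  0 -> 'bar'

Decoded: "code fast world fast bar"
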